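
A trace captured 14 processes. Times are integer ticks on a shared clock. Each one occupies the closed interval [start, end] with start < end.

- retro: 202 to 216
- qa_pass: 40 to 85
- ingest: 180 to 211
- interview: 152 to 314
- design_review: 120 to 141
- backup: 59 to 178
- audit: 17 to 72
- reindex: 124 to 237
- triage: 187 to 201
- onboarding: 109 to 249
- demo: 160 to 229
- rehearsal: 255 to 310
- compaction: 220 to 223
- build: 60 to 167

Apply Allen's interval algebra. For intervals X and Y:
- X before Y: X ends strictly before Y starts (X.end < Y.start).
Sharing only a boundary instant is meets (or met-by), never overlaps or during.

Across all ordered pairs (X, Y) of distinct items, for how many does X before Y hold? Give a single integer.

Checking all 182 ordered pairs for relation 'before'; matching pairs in alphabetical order:
(audit, compaction): audit before compaction ✓
(audit, demo): audit before demo ✓
(audit, design_review): audit before design_review ✓
(audit, ingest): audit before ingest ✓
(audit, interview): audit before interview ✓
(audit, onboarding): audit before onboarding ✓
(audit, rehearsal): audit before rehearsal ✓
(audit, reindex): audit before reindex ✓
(audit, retro): audit before retro ✓
(audit, triage): audit before triage ✓
(backup, compaction): backup before compaction ✓
(backup, ingest): backup before ingest ✓
(backup, rehearsal): backup before rehearsal ✓
(backup, retro): backup before retro ✓
(backup, triage): backup before triage ✓
(build, compaction): build before compaction ✓
(build, ingest): build before ingest ✓
(build, rehearsal): build before rehearsal ✓
(build, retro): build before retro ✓
(build, triage): build before triage ✓
(compaction, rehearsal): compaction before rehearsal ✓
(demo, rehearsal): demo before rehearsal ✓
(design_review, compaction): design_review before compaction ✓
(design_review, demo): design_review before demo ✓
... plus 24 further pairs not listed.
Count: 48.

48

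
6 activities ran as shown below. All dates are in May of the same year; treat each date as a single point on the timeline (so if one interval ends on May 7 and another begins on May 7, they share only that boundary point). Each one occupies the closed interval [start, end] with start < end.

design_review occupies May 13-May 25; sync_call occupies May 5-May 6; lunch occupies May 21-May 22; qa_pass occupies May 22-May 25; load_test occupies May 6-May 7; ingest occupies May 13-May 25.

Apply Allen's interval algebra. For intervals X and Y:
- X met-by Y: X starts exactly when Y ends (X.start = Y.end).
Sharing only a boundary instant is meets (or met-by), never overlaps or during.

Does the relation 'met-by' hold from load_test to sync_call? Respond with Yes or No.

load_test = [May 6, May 7], sync_call = [May 5, May 6].
Actual relation of load_test to sync_call: met-by.
Asked whether 'met-by' holds → Yes.

Yes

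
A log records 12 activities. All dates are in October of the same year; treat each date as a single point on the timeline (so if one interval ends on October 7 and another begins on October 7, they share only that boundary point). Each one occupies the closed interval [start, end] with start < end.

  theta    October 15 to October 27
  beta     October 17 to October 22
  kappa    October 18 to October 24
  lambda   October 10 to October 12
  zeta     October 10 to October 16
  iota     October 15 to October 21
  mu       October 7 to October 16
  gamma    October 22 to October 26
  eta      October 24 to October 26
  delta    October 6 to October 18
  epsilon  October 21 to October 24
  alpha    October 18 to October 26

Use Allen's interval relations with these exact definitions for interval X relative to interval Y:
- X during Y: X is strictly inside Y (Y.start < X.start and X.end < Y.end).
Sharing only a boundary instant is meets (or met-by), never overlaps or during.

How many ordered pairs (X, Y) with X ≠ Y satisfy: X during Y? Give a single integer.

Checking all 132 ordered pairs for relation 'during'; matching pairs in alphabetical order:
(alpha, theta): alpha during theta ✓
(beta, theta): beta during theta ✓
(epsilon, alpha): epsilon during alpha ✓
(epsilon, theta): epsilon during theta ✓
(eta, theta): eta during theta ✓
(gamma, theta): gamma during theta ✓
(kappa, theta): kappa during theta ✓
(lambda, delta): lambda during delta ✓
(lambda, mu): lambda during mu ✓
(mu, delta): mu during delta ✓
(zeta, delta): zeta during delta ✓
Count: 11.

11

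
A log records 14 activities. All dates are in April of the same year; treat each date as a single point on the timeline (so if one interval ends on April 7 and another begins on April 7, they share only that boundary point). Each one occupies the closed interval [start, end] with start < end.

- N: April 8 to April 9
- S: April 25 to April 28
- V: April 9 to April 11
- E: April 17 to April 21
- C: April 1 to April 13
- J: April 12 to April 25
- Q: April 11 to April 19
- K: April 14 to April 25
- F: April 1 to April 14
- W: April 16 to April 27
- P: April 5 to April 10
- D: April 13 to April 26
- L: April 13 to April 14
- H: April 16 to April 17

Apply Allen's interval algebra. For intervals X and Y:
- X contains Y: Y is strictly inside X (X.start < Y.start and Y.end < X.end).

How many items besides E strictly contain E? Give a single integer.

4

Target E = [April 17, April 21].
C [April 1, April 13] → before → no.
D [April 13, April 26] → contains → counts.
F [April 1, April 14] → before → no.
H [April 16, April 17] → meets → no.
J [April 12, April 25] → contains → counts.
K [April 14, April 25] → contains → counts.
L [April 13, April 14] → before → no.
N [April 8, April 9] → before → no.
P [April 5, April 10] → before → no.
Q [April 11, April 19] → overlaps → no.
S [April 25, April 28] → after → no.
V [April 9, April 11] → before → no.
W [April 16, April 27] → contains → counts.
Total: 4.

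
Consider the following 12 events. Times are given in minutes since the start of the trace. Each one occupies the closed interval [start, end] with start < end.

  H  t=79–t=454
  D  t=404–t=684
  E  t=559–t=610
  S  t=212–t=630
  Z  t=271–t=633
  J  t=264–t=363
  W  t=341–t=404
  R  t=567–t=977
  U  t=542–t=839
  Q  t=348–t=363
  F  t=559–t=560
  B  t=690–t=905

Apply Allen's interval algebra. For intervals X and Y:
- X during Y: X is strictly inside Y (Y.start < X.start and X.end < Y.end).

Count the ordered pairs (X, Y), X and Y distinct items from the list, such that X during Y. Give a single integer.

Checking all 132 ordered pairs for relation 'during'; matching pairs in alphabetical order:
(B, R): B during R ✓
(E, D): E during D ✓
(E, S): E during S ✓
(E, U): E during U ✓
(E, Z): E during Z ✓
(F, D): F during D ✓
(F, S): F during S ✓
(F, U): F during U ✓
(F, Z): F during Z ✓
(J, H): J during H ✓
(J, S): J during S ✓
(Q, H): Q during H ✓
(Q, S): Q during S ✓
(Q, W): Q during W ✓
(Q, Z): Q during Z ✓
(W, H): W during H ✓
(W, S): W during S ✓
(W, Z): W during Z ✓
Count: 18.

18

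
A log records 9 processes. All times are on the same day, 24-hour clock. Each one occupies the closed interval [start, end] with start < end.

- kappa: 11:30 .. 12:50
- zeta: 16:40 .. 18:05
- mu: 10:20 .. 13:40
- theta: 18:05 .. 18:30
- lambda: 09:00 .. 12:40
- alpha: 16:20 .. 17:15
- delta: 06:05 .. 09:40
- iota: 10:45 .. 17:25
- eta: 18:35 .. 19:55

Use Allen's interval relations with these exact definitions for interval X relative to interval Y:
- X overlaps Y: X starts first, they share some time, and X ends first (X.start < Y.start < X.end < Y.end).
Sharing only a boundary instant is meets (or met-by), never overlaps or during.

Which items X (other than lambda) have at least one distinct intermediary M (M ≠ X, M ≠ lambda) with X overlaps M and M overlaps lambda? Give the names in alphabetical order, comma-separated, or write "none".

Target lambda = [09:00, 12:40].
Intermediaries M with M overlaps lambda: delta.
Via delta — items with X overlaps delta: none.
Union: none.

none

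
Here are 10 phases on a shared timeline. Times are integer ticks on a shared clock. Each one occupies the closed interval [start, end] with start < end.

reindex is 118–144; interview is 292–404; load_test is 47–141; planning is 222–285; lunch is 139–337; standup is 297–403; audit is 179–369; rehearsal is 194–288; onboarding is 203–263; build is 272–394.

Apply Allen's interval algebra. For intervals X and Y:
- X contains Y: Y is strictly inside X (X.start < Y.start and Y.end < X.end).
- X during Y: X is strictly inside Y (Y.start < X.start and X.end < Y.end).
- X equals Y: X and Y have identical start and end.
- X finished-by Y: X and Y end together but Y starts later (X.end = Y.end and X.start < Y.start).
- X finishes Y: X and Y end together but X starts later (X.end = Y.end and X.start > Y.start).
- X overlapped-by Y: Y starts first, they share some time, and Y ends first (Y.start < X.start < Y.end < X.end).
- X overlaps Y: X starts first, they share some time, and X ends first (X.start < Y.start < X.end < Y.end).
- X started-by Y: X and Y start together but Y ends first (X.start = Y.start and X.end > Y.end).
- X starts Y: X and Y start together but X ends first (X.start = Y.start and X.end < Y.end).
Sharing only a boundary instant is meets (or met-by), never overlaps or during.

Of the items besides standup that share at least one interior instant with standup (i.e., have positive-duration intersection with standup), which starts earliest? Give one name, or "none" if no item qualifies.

Target standup = [297, 403].
audit [179, 369] → overlaps → candidate.
build [272, 394] → overlaps → candidate.
interview [292, 404] → contains → candidate.
load_test [47, 141] → before → excluded.
lunch [139, 337] → overlaps → candidate.
onboarding [203, 263] → before → excluded.
planning [222, 285] → before → excluded.
rehearsal [194, 288] → before → excluded.
reindex [118, 144] → before → excluded.
Among candidates, earliest start is 139 → lunch.

lunch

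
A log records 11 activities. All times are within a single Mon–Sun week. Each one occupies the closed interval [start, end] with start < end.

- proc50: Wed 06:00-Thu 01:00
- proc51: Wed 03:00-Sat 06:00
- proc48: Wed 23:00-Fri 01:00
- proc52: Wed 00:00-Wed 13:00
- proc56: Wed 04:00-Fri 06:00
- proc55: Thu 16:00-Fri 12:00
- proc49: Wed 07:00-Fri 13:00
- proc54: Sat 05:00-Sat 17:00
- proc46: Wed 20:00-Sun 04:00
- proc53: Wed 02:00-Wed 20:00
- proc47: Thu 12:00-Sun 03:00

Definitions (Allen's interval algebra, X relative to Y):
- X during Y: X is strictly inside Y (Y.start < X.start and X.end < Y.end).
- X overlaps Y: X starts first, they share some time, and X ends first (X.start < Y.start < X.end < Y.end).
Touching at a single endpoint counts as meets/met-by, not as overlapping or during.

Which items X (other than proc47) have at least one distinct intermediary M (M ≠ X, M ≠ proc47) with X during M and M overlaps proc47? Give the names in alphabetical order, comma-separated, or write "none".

proc48, proc49, proc50, proc55, proc56

Target proc47 = [Thu 12:00, Sun 03:00].
Intermediaries M with M overlaps proc47: proc48, proc49, proc51, proc56.
Via proc48 — items with X during proc48: none.
Via proc49 — items with X during proc49: proc48, proc55.
Via proc51 — items with X during proc51: proc48, proc49, proc50, proc55, proc56.
Via proc56 — items with X during proc56: proc48, proc50.
Union: proc48, proc49, proc50, proc55, proc56.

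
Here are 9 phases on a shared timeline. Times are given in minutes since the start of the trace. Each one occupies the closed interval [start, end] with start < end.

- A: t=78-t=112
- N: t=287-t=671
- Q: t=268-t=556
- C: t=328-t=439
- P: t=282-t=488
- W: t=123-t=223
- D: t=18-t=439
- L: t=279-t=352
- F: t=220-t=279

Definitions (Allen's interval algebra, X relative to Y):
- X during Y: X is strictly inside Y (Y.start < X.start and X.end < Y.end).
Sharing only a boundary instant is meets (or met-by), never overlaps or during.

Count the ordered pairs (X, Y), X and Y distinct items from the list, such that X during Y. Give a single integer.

Checking all 72 ordered pairs for relation 'during'; matching pairs in alphabetical order:
(A, D): A during D ✓
(C, N): C during N ✓
(C, P): C during P ✓
(C, Q): C during Q ✓
(F, D): F during D ✓
(L, D): L during D ✓
(L, Q): L during Q ✓
(P, Q): P during Q ✓
(W, D): W during D ✓
Count: 9.

9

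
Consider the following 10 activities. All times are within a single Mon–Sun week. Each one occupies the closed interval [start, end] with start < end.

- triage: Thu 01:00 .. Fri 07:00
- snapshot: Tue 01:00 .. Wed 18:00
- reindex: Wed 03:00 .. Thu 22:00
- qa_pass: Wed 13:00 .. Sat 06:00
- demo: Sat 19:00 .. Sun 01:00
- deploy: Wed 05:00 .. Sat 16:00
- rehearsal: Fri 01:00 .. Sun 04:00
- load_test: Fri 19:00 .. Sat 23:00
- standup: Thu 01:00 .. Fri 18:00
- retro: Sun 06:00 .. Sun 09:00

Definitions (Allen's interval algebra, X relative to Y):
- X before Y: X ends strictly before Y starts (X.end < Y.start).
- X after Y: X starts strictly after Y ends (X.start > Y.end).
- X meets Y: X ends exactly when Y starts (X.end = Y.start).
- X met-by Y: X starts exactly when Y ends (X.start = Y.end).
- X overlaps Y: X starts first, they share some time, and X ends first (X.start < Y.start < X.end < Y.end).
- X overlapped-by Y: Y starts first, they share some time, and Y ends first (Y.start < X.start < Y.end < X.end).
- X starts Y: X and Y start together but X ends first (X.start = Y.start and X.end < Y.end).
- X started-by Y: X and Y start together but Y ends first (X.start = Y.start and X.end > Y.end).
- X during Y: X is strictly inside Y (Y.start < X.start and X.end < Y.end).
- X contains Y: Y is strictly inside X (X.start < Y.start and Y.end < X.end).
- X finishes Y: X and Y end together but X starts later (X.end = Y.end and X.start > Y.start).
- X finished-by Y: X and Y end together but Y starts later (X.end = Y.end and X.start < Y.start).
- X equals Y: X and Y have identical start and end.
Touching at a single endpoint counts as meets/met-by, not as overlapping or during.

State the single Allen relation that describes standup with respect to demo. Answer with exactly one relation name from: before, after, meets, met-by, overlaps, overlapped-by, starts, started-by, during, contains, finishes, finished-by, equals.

before

standup = [Thu 01:00, Fri 18:00]; demo = [Sat 19:00, Sun 01:00].
Compare endpoints: standup.start < demo.start, standup.start < demo.end, standup.end < demo.start, standup.end < demo.end.
That pattern is 'before'.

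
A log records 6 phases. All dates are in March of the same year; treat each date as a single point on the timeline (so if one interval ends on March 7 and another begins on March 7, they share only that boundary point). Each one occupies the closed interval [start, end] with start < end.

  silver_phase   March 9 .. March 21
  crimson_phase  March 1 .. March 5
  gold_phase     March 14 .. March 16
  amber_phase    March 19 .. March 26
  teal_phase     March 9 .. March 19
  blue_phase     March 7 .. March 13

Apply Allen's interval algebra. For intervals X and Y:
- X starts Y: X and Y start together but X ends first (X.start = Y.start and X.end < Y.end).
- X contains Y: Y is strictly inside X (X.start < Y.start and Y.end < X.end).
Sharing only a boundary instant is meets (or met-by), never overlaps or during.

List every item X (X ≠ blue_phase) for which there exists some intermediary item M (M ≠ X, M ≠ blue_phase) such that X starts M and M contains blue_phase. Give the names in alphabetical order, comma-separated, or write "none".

Target blue_phase = [March 7, March 13].
Intermediaries M with M contains blue_phase: none.
Union: none.

none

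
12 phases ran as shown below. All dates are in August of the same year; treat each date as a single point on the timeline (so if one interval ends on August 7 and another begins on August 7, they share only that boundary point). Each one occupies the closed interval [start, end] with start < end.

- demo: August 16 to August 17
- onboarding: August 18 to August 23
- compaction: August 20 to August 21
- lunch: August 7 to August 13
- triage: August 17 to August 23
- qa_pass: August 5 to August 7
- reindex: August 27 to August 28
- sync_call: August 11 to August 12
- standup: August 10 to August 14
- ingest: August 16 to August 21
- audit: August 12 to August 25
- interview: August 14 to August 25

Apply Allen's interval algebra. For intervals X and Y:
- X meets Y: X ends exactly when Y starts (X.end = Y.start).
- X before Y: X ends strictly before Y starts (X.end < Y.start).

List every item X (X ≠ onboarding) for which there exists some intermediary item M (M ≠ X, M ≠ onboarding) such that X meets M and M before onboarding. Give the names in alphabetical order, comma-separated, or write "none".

Target onboarding = [August 18, August 23].
Intermediaries M with M before onboarding: demo, lunch, qa_pass, standup, sync_call.
Via demo — items with X meets demo: none.
Via lunch — items with X meets lunch: qa_pass.
Via qa_pass — items with X meets qa_pass: none.
Via standup — items with X meets standup: none.
Via sync_call — items with X meets sync_call: none.
Union: qa_pass.

qa_pass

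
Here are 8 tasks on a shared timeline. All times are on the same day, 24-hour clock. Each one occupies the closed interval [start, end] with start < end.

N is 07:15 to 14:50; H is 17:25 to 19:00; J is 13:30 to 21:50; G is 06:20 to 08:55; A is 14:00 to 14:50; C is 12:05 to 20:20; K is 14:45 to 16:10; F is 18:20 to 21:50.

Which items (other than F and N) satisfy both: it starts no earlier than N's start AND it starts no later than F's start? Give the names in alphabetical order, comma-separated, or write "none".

Conditions: its start is no earlier than N's start (X.start >= 07:15) AND its start is no later than F's start (X.start <= 18:20).
A: start 14:00 >= 07:15? ✓; start 14:00 <= 18:20? ✓ → yes.
C: start 12:05 >= 07:15? ✓; start 12:05 <= 18:20? ✓ → yes.
G: start 06:20 >= 07:15? ✗; start 06:20 <= 18:20? ✓ → no.
H: start 17:25 >= 07:15? ✓; start 17:25 <= 18:20? ✓ → yes.
J: start 13:30 >= 07:15? ✓; start 13:30 <= 18:20? ✓ → yes.
K: start 14:45 >= 07:15? ✓; start 14:45 <= 18:20? ✓ → yes.
Result: A, C, H, J, K.

A, C, H, J, K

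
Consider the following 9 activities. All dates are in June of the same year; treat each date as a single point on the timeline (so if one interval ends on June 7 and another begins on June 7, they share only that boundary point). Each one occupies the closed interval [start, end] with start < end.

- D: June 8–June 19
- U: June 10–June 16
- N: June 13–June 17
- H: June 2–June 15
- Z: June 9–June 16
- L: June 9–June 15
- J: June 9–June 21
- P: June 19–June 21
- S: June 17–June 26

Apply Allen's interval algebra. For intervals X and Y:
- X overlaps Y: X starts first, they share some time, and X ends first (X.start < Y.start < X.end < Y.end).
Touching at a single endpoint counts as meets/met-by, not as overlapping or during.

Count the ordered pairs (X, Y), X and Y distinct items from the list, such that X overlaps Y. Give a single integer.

12

Checking all 72 ordered pairs for relation 'overlaps'; matching pairs in alphabetical order:
(D, J): D overlaps J ✓
(D, S): D overlaps S ✓
(H, D): H overlaps D ✓
(H, J): H overlaps J ✓
(H, N): H overlaps N ✓
(H, U): H overlaps U ✓
(H, Z): H overlaps Z ✓
(J, S): J overlaps S ✓
(L, N): L overlaps N ✓
(L, U): L overlaps U ✓
(U, N): U overlaps N ✓
(Z, N): Z overlaps N ✓
Count: 12.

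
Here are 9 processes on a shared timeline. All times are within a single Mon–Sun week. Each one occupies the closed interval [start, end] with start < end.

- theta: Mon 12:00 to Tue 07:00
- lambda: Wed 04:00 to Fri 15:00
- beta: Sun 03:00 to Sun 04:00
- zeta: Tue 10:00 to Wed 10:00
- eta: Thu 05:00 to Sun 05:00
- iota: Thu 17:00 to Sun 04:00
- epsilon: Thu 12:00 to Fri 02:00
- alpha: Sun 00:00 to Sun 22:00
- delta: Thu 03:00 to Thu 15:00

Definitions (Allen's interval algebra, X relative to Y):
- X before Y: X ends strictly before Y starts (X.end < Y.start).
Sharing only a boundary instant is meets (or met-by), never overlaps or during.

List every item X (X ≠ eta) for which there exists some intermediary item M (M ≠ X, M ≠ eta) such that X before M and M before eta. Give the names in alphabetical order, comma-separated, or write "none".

theta

Target eta = [Thu 05:00, Sun 05:00].
Intermediaries M with M before eta: theta, zeta.
Via theta — items with X before theta: none.
Via zeta — items with X before zeta: theta.
Union: theta.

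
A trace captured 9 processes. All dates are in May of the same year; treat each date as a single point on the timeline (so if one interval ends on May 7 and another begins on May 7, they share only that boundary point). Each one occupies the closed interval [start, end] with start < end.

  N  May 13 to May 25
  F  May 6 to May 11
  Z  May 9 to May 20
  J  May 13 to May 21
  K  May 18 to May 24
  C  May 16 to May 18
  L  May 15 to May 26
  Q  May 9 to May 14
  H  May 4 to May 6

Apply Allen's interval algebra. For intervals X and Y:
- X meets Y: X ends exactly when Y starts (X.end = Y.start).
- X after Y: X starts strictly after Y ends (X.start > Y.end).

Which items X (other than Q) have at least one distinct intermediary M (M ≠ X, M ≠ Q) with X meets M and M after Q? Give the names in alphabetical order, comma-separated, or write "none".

Target Q = [May 9, May 14].
Intermediaries M with M after Q: C, K, L.
Via C — items with X meets C: none.
Via K — items with X meets K: C.
Via L — items with X meets L: none.
Union: C.

C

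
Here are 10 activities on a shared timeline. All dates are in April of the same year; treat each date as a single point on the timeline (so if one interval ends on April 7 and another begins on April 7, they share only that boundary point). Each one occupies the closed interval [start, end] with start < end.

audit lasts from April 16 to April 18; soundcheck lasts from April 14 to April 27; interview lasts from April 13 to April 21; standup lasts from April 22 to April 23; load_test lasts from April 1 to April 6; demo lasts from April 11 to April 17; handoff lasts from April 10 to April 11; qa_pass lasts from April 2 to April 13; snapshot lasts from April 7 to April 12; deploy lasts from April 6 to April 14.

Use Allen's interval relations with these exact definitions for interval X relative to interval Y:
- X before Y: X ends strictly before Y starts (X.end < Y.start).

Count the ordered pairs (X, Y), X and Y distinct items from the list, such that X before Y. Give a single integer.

23

Checking all 90 ordered pairs for relation 'before'; matching pairs in alphabetical order:
(audit, standup): audit before standup ✓
(demo, standup): demo before standup ✓
(deploy, audit): deploy before audit ✓
(deploy, standup): deploy before standup ✓
(handoff, audit): handoff before audit ✓
(handoff, interview): handoff before interview ✓
(handoff, soundcheck): handoff before soundcheck ✓
(handoff, standup): handoff before standup ✓
(interview, standup): interview before standup ✓
(load_test, audit): load_test before audit ✓
(load_test, demo): load_test before demo ✓
(load_test, handoff): load_test before handoff ✓
(load_test, interview): load_test before interview ✓
(load_test, snapshot): load_test before snapshot ✓
(load_test, soundcheck): load_test before soundcheck ✓
(load_test, standup): load_test before standup ✓
(qa_pass, audit): qa_pass before audit ✓
(qa_pass, soundcheck): qa_pass before soundcheck ✓
(qa_pass, standup): qa_pass before standup ✓
(snapshot, audit): snapshot before audit ✓
(snapshot, interview): snapshot before interview ✓
(snapshot, soundcheck): snapshot before soundcheck ✓
(snapshot, standup): snapshot before standup ✓
Count: 23.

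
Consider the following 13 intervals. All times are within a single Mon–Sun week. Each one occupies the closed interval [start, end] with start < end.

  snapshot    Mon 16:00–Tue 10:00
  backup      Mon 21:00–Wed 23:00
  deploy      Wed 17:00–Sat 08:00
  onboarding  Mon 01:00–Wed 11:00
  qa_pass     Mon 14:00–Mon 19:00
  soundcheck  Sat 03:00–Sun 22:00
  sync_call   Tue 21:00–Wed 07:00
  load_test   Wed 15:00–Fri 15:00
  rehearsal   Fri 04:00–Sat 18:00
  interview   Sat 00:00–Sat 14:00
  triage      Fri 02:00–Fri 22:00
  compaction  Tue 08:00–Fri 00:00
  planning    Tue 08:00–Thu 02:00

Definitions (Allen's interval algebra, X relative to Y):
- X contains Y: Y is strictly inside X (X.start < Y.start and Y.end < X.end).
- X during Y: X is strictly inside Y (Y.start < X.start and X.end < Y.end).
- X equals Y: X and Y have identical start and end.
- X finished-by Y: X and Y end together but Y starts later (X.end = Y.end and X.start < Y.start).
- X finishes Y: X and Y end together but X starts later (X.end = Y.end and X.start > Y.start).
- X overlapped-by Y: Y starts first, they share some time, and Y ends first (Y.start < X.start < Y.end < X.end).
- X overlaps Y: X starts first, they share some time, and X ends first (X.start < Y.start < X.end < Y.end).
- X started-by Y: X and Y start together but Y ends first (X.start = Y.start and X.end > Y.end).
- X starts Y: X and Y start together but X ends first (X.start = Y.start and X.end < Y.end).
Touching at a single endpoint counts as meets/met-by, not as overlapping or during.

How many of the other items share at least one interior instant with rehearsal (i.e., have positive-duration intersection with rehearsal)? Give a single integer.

Target rehearsal = [Fri 04:00, Sat 18:00].
backup [Mon 21:00, Wed 23:00] → before → no.
compaction [Tue 08:00, Fri 00:00] → before → no.
deploy [Wed 17:00, Sat 08:00] → overlaps → counts.
interview [Sat 00:00, Sat 14:00] → during → counts.
load_test [Wed 15:00, Fri 15:00] → overlaps → counts.
onboarding [Mon 01:00, Wed 11:00] → before → no.
planning [Tue 08:00, Thu 02:00] → before → no.
qa_pass [Mon 14:00, Mon 19:00] → before → no.
snapshot [Mon 16:00, Tue 10:00] → before → no.
soundcheck [Sat 03:00, Sun 22:00] → overlapped-by → counts.
sync_call [Tue 21:00, Wed 07:00] → before → no.
triage [Fri 02:00, Fri 22:00] → overlaps → counts.
Total: 5.

5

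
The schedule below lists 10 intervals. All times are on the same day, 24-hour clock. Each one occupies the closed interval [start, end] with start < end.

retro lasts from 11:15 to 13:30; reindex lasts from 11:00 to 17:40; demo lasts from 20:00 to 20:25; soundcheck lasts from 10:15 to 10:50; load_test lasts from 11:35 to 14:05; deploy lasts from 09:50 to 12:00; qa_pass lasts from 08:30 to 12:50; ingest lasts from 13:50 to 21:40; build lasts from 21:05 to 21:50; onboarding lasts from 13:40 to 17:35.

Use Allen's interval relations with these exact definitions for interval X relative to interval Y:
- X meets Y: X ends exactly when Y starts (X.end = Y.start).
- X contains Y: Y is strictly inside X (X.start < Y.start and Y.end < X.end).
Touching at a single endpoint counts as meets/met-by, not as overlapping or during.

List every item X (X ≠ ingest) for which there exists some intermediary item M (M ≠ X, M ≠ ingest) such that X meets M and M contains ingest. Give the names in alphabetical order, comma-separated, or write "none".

Target ingest = [13:50, 21:40].
Intermediaries M with M contains ingest: none.
Union: none.

none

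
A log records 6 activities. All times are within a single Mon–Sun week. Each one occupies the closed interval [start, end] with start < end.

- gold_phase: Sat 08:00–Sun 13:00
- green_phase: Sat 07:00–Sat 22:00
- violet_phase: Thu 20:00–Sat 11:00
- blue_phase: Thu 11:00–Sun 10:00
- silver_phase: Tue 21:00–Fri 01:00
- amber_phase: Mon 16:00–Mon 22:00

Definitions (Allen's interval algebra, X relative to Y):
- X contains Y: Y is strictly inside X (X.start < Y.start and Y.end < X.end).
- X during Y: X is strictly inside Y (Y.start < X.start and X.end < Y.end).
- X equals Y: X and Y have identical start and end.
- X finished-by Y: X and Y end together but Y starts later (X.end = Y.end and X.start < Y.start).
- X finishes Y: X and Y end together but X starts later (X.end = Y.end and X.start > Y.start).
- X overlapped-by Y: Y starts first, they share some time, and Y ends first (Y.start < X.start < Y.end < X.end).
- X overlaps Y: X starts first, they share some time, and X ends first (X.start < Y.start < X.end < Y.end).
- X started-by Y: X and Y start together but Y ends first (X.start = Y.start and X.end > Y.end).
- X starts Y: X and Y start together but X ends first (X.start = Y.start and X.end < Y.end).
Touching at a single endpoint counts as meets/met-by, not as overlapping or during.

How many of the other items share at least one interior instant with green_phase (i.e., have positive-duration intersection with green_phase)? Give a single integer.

3

Target green_phase = [Sat 07:00, Sat 22:00].
amber_phase [Mon 16:00, Mon 22:00] → before → no.
blue_phase [Thu 11:00, Sun 10:00] → contains → counts.
gold_phase [Sat 08:00, Sun 13:00] → overlapped-by → counts.
silver_phase [Tue 21:00, Fri 01:00] → before → no.
violet_phase [Thu 20:00, Sat 11:00] → overlaps → counts.
Total: 3.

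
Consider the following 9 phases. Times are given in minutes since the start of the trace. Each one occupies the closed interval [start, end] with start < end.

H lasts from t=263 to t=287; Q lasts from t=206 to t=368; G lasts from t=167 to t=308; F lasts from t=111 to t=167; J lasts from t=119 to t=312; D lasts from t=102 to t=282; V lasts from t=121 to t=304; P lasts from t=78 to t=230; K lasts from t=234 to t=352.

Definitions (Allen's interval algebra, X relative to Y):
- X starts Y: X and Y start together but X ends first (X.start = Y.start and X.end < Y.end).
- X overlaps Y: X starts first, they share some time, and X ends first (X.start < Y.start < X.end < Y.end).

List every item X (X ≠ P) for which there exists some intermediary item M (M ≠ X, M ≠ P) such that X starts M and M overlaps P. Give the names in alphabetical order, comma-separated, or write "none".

none

Target P = [t=78, t=230].
Intermediaries M with M overlaps P: none.
Union: none.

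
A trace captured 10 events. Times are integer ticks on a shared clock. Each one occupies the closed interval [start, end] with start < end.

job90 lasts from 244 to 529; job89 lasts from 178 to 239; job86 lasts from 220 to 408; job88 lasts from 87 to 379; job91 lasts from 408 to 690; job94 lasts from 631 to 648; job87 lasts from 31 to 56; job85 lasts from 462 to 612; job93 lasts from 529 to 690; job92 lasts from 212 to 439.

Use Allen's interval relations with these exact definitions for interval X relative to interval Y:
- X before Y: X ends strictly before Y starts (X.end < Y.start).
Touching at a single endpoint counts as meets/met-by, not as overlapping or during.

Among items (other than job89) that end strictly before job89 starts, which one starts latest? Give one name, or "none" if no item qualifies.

job87

Target job89 = [178, 239].
job85 [462, 612] → after → excluded.
job86 [220, 408] → overlapped-by → excluded.
job87 [31, 56] → before → candidate.
job88 [87, 379] → contains → excluded.
job90 [244, 529] → after → excluded.
job91 [408, 690] → after → excluded.
job92 [212, 439] → overlapped-by → excluded.
job93 [529, 690] → after → excluded.
job94 [631, 648] → after → excluded.
Among candidates, latest start is 31 → job87.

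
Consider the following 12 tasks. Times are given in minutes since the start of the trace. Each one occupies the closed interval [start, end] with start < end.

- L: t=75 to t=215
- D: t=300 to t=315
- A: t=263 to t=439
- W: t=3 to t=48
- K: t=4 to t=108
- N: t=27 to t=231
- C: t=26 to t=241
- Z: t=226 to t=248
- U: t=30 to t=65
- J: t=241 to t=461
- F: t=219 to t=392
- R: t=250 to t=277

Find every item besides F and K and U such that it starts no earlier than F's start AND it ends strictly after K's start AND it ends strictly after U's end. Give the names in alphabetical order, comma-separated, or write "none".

Conditions: its start is no earlier than F's start (X.start >= t=219) AND its end is strictly after K's start (X.end > t=4) AND its end is strictly after U's end (X.end > t=65).
A: start t=263 >= t=219? ✓; end t=439 > t=4? ✓; end t=439 > t=65? ✓ → yes.
C: start t=26 >= t=219? ✗; end t=241 > t=4? ✓; end t=241 > t=65? ✓ → no.
D: start t=300 >= t=219? ✓; end t=315 > t=4? ✓; end t=315 > t=65? ✓ → yes.
J: start t=241 >= t=219? ✓; end t=461 > t=4? ✓; end t=461 > t=65? ✓ → yes.
L: start t=75 >= t=219? ✗; end t=215 > t=4? ✓; end t=215 > t=65? ✓ → no.
N: start t=27 >= t=219? ✗; end t=231 > t=4? ✓; end t=231 > t=65? ✓ → no.
R: start t=250 >= t=219? ✓; end t=277 > t=4? ✓; end t=277 > t=65? ✓ → yes.
W: start t=3 >= t=219? ✗; end t=48 > t=4? ✓; end t=48 > t=65? ✗ → no.
Z: start t=226 >= t=219? ✓; end t=248 > t=4? ✓; end t=248 > t=65? ✓ → yes.
Result: A, D, J, R, Z.

A, D, J, R, Z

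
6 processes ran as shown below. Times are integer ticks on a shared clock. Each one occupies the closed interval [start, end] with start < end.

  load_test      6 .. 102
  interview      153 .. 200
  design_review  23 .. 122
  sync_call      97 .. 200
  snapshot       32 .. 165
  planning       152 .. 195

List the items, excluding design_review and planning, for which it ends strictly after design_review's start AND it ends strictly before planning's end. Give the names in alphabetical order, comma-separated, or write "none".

Conditions: its end is strictly after design_review's start (X.end > 23) AND its end is strictly before planning's end (X.end < 195).
interview: end 200 > 23? ✓; end 200 < 195? ✗ → no.
load_test: end 102 > 23? ✓; end 102 < 195? ✓ → yes.
snapshot: end 165 > 23? ✓; end 165 < 195? ✓ → yes.
sync_call: end 200 > 23? ✓; end 200 < 195? ✗ → no.
Result: load_test, snapshot.

load_test, snapshot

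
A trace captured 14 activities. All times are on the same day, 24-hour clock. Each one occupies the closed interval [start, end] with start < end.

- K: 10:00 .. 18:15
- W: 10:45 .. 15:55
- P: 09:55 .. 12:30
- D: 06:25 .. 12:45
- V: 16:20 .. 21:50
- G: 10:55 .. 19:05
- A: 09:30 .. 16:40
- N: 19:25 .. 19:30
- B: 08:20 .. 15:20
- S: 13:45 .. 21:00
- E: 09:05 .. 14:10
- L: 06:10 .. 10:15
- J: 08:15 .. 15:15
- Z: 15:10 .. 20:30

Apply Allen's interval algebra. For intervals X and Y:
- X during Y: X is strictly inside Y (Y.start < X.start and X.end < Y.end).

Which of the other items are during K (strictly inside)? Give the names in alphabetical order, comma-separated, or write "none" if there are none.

W

Target K = [10:00, 18:15].
A [09:30, 16:40] → overlaps → no.
B [08:20, 15:20] → overlaps → no.
D [06:25, 12:45] → overlaps → no.
E [09:05, 14:10] → overlaps → no.
G [10:55, 19:05] → overlapped-by → no.
J [08:15, 15:15] → overlaps → no.
L [06:10, 10:15] → overlaps → no.
N [19:25, 19:30] → after → no.
P [09:55, 12:30] → overlaps → no.
S [13:45, 21:00] → overlapped-by → no.
V [16:20, 21:50] → overlapped-by → no.
W [10:45, 15:55] → during → yes.
Z [15:10, 20:30] → overlapped-by → no.
Result: W.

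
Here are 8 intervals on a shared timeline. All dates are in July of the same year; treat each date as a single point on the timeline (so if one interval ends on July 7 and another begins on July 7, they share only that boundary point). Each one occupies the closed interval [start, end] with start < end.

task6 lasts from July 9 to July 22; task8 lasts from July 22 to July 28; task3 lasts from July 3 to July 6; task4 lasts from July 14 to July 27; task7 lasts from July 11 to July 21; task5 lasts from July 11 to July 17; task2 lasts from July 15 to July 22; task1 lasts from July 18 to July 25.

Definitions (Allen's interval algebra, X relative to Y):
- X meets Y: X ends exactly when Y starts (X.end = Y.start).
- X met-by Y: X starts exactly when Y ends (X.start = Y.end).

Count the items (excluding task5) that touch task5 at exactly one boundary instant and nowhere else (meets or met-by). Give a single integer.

0

Target task5 = [July 11, July 17].
task1 [July 18, July 25] → after → no.
task2 [July 15, July 22] → overlapped-by → no.
task3 [July 3, July 6] → before → no.
task4 [July 14, July 27] → overlapped-by → no.
task6 [July 9, July 22] → contains → no.
task7 [July 11, July 21] → started-by → no.
task8 [July 22, July 28] → after → no.
Total: 0.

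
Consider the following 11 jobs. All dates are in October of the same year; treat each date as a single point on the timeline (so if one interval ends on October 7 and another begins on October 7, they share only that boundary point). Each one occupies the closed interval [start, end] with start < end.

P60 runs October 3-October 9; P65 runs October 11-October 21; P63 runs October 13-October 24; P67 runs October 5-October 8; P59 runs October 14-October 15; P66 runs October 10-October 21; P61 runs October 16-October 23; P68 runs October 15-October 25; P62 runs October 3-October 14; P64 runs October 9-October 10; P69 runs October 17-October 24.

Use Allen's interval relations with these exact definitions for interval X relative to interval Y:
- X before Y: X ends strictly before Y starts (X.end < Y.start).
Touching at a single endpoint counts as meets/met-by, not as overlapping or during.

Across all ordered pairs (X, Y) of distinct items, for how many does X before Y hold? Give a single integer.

Checking all 110 ordered pairs for relation 'before'; matching pairs in alphabetical order:
(P59, P61): P59 before P61 ✓
(P59, P69): P59 before P69 ✓
(P60, P59): P60 before P59 ✓
(P60, P61): P60 before P61 ✓
(P60, P63): P60 before P63 ✓
(P60, P65): P60 before P65 ✓
(P60, P66): P60 before P66 ✓
(P60, P68): P60 before P68 ✓
(P60, P69): P60 before P69 ✓
(P62, P61): P62 before P61 ✓
(P62, P68): P62 before P68 ✓
(P62, P69): P62 before P69 ✓
(P64, P59): P64 before P59 ✓
(P64, P61): P64 before P61 ✓
(P64, P63): P64 before P63 ✓
(P64, P65): P64 before P65 ✓
(P64, P68): P64 before P68 ✓
(P64, P69): P64 before P69 ✓
(P67, P59): P67 before P59 ✓
(P67, P61): P67 before P61 ✓
(P67, P63): P67 before P63 ✓
(P67, P64): P67 before P64 ✓
(P67, P65): P67 before P65 ✓
(P67, P66): P67 before P66 ✓
... plus 2 further pairs not listed.
Count: 26.

26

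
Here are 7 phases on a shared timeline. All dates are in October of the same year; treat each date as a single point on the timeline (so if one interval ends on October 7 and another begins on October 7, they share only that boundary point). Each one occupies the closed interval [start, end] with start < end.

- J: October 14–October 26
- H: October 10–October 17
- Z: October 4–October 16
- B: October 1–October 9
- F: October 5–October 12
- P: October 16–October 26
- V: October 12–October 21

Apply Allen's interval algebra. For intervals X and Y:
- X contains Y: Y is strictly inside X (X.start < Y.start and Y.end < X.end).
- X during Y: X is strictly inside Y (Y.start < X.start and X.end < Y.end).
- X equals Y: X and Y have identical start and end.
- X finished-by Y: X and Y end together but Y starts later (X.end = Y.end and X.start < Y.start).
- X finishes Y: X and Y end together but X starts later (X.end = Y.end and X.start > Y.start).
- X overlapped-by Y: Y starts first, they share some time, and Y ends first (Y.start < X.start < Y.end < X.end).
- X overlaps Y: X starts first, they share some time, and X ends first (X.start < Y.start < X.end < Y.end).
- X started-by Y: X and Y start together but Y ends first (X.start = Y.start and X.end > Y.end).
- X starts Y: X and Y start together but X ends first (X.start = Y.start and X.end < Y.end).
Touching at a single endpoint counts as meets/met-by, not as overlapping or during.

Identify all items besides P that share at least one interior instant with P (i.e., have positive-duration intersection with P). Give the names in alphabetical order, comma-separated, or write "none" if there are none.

H, J, V

Target P = [October 16, October 26].
B [October 1, October 9] → before → no.
F [October 5, October 12] → before → no.
H [October 10, October 17] → overlaps → yes.
J [October 14, October 26] → finished-by → yes.
V [October 12, October 21] → overlaps → yes.
Z [October 4, October 16] → meets → no.
Result: H, J, V.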